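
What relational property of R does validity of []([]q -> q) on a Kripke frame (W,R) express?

shift-reflexivity: forall x forall y (Rxy -> Ryy)

Suppose □(□q→q) is valid. Take Rxy and set V(q)={w : Ryw}. Then at y, □q holds; since □(□q→q) at x, □q→q at y, so q at y, i.e. Ryy.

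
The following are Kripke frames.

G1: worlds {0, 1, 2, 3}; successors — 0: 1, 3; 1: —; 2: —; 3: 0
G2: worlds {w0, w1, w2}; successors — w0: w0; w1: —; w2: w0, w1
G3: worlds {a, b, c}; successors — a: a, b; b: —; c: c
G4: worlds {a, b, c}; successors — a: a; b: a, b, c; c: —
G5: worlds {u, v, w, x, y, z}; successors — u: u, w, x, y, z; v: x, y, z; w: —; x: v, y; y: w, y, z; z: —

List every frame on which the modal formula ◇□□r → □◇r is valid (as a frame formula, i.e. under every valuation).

This is the axiom for a generalized confluence (Geach) condition; its first-order frame correspondent is ∀x ∀y ∀z ((xRy ∧ xRz) → ∃w (yR²w ∧ zRw)).
G1: fails — 0R1, 0R1 but no w with 1R²w and 1Rw.
G2: fails — w2Rw0, w2Rw1 but no w with w0R²w and w1Rw.
G3: fails — aRa, aRb but no w with aR²w and bRw.
G4: fails — bRa, bRc but no w with aR²w and cRw.
G5: fails — uRu, uRw but no t with uR²t and wRt.
Valid on no frame.

none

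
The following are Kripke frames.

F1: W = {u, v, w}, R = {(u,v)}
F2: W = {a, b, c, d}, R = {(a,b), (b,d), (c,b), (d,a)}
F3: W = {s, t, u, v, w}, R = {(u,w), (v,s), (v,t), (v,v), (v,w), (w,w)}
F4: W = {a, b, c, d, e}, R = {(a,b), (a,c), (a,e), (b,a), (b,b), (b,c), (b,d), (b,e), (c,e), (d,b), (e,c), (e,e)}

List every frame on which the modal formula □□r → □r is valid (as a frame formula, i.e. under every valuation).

F3, F4

The schema corresponds to density: ∀x ∀y (Rxy → ∃z (Rxz ∧ Rzy)).
F1: fails — Ruv but no z with Ruz and Rzv.
F2: fails — Rab but no z with Raz and Rzb.
F3: ✓.
F4: ✓.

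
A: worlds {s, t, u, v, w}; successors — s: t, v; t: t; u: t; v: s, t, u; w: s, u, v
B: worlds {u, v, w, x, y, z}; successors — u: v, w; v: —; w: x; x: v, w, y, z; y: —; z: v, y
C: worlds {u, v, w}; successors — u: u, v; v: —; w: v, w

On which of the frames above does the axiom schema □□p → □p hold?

This is the axiom for density; its first-order frame correspondent is ∀x ∀y (Rxy → ∃z (Rxz ∧ Rzy)).
A: fails — Rvu but no z with Rvz and Rzu.
B: fails — Rxw but no t with Rxt and Rtw.
C: satisfies the condition.
Valid on: C.

C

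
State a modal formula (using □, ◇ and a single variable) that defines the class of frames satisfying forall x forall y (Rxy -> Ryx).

This is symmetry; the standard corresponding axiom is B: p → □◇p.
Suppose p→□◇p is valid. Take Rxy and set V(p)={x}. Then p at x, so □◇p at x, so ◇p at y, so some z with Ryz has p; z=x, i.e. Ryx.

p → □◇p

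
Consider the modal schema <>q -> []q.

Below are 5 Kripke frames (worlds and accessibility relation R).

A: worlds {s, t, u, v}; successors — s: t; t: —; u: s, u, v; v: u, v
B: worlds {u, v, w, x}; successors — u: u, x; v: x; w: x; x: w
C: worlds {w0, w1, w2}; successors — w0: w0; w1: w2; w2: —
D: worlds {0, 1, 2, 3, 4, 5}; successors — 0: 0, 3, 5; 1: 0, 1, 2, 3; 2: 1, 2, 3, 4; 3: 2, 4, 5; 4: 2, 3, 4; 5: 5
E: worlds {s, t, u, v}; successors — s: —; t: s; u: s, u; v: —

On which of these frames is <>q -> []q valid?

Frame correspondent (Sahlqvist): forall x forall y forall z (Rxy & Rxz -> y = z) — i.e. partial functionality.
A: fails — u sees both s and u.
B: fails — u sees both u and x.
C: condition met.
D: fails — 0 sees both 0 and 3.
E: fails — u sees both s and u.
Valid on: C.

C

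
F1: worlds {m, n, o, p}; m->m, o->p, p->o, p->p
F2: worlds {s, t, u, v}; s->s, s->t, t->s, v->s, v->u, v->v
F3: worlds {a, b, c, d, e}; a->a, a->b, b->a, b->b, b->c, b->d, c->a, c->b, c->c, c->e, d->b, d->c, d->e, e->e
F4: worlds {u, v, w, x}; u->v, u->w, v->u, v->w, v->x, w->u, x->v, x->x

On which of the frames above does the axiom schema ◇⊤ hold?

F3, F4

The schema corresponds to seriality: ∀x ∃y Rxy.
F1: fails — world n has no successor.
F2: fails — world u has no successor.
F3: condition met.
F4: condition met.
Valid on: F3, F4.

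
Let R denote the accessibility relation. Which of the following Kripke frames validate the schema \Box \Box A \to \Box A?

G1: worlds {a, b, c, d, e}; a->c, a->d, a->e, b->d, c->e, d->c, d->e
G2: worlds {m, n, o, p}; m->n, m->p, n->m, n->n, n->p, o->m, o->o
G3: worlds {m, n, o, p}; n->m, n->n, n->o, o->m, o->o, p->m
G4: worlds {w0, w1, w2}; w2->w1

Frame correspondent (Sahlqvist): \forall x \forall y (Rxy \to \exists z (Rxz \wedge Rzy)) — i.e. density.
G1: fails — Rdc but no z with Rdz and Rzc.
G2: holds.
G3: fails — Rpm but no z with Rpz and Rzm.
G4: fails — Rw2w1 but no z with Rw2z and Rzw1.

G2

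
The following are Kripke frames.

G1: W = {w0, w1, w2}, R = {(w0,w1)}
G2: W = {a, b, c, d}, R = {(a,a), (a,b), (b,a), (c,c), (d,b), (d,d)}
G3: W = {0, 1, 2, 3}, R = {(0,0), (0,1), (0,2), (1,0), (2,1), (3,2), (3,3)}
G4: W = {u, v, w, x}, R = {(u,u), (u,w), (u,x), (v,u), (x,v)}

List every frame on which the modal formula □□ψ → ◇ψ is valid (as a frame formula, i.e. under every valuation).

G2

Frame correspondent (Sahlqvist): ∀x ∃w (xR²w ∧ xRw) — i.e. a generalized confluence (Geach) condition.
G1: fails — at w0 but no w with w0R²w and w0Rw.
G2: holds.
G3: fails — at 2 but no w with 2R²w and 2Rw.
G4: fails — at w but no t with wR²t and wRt.
Valid on: G2.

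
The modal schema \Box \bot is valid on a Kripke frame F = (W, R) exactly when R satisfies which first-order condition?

□⊥ is valid iff no world has any successor (otherwise □⊥ fails at any world with one).

emptiness of R: \forall x \forall y \neg Rxy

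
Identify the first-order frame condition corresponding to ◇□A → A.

Symmetry

This schema is equivalent to the B axiom A → □◇A.
It corresponds to symmetry: ∀x ∀y (Rxy → Ryx).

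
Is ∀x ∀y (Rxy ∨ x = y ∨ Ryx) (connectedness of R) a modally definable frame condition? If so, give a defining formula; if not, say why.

No — not modally definable

Modal frame validity is preserved under disjoint unions.
Take 3 disjoint single-world reflexive frames: each is trivially connected, but their disjoint union has 3 worlds with no edge between distinct components, so it is not connected.
So the class is not modally definable.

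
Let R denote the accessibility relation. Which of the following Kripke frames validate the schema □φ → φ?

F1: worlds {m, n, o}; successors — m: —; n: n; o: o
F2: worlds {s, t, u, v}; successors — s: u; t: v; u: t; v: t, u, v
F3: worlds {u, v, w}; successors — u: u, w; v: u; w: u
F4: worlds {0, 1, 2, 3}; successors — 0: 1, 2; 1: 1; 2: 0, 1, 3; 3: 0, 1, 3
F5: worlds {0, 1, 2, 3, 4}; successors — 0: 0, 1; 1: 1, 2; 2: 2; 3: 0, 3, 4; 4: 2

Frame correspondent (Sahlqvist): ∀x Rxx — i.e. reflexivity.
F1: fails — world m does not see itself.
F2: fails — world s does not see itself.
F3: fails — world v does not see itself.
F4: fails — world 0 does not see itself.
F5: fails — world 4 does not see itself.
Valid on no frame.

none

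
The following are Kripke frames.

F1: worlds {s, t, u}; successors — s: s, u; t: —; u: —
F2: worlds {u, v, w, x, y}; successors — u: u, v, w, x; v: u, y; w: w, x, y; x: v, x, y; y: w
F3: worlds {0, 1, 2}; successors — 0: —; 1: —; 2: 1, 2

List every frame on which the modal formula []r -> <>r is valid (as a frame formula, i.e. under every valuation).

F2

This is the axiom for seriality; its first-order frame correspondent is forall x exists y Rxy.
F1: fails — world t has no successor.
F2: condition met.
F3: fails — world 0 has no successor.
Valid on: F2.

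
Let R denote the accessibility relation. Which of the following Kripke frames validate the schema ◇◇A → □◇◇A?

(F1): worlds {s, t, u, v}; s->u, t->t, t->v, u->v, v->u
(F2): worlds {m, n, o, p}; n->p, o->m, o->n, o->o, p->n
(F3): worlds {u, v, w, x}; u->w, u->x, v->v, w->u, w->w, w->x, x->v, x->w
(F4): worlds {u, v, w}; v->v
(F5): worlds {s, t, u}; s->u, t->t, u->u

The schema corresponds to a generalized confluence (Geach) condition: ∀x ∀y ∀z ((xR²y ∧ xRz) → ∃w (y = w ∧ zR²w)).
(F1): fails — sR²v, sRu but no w with v=w and uR²w.
(F2): fails — nR²n, nRp but no w with n=w and pR²w.
(F3): fails — xR²u, xRv but no t with u=t and vR²t.
(F4): holds.
(F5): holds.
Valid on: (F4), (F5).

(F4), (F5)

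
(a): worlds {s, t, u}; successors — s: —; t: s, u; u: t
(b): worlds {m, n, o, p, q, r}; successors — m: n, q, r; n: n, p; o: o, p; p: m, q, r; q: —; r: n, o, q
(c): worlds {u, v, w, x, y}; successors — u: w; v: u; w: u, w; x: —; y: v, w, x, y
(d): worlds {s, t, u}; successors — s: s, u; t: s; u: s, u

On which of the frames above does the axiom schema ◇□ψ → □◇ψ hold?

(d)

The schema corresponds to convergence: ∀x ∀y ∀z (Rxy ∧ Rxz → ∃w (Ryw ∧ Rzw)).
(a): fails — Rtu and Rts but u and s have no common successor.
(b): fails — Rmr and Rmq but r and q have no common successor.
(c): fails — Ryx and Ryx but x and x have no common successor.
(d): condition met.
Valid on: (d).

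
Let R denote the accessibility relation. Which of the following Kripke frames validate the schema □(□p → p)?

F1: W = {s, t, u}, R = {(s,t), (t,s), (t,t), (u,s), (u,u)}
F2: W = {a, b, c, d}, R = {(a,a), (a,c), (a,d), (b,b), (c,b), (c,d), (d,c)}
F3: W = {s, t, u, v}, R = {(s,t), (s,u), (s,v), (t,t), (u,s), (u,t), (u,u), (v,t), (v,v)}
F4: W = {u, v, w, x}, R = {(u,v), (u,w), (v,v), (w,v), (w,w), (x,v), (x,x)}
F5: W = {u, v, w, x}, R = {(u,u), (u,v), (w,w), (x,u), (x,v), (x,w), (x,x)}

F4

The schema corresponds to shift-reflexivity: ∀x ∀y (Rxy → Ryy).
F1: fails — Rus but not Rss.
F2: fails — Rcd but not Rdd.
F3: fails — Rus but not Rss.
F4: condition met.
F5: fails — Ruv but not Rvv.
Valid on: F4.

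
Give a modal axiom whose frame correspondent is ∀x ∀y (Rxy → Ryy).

The condition is shift-reflexivity. The T□ schema □(□p → p) defines it.
Suppose □(□p→p) is valid. Take Rxy and set V(p)={w : Ryw}. Then at y, □p holds; since □(□p→p) at x, □p→p at y, so p at y, i.e. Ryy.

□(□p → p)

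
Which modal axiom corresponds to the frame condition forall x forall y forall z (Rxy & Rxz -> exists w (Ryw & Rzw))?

The condition is convergence. The .2 schema ◇□q → □◇q defines it.
Suppose ◇□q→□◇q is valid. Take Rxy, Rxz and set V(q)={w : Ryw}. Then □q at y so ◇□q at x, so □◇q at x, so ◇q at z, giving w with Rzw and Ryw.

◇□q → □◇q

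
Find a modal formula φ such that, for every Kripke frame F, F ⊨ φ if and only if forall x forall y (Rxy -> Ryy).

This is shift-reflexivity; the standard corresponding axiom is T□: □(□ψ → ψ).
Suppose □(□ψ→ψ) is valid. Take Rxy and set V(ψ)={w : Ryw}. Then at y, □ψ holds; since □(□ψ→ψ) at x, □ψ→ψ at y, so ψ at y, i.e. Ryy.

□(□ψ → ψ)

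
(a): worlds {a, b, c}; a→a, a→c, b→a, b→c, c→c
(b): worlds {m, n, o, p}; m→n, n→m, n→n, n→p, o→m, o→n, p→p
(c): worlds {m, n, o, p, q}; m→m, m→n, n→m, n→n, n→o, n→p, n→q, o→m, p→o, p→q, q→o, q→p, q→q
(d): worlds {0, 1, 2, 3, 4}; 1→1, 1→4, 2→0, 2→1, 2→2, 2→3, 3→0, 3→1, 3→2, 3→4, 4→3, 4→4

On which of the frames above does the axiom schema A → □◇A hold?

none

The schema corresponds to symmetry: ∀x ∀y (Rxy → Ryx).
(a): fails — Rbc but not Rcb.
(b): fails — Rom but not Rmo.
(c): fails — Rom but not Rmo.
(d): fails — R31 but not R13.
Valid on no frame.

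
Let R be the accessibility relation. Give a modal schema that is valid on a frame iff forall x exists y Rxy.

□r → ◇r

The condition is seriality. The D schema □r → ◇r defines it.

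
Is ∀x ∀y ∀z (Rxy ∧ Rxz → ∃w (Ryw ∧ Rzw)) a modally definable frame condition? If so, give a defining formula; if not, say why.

Definable; ◇□p → □◇p defines it

Yes: it is convergence, defined by the .2 schema ◇□p → □◇p.
Suppose ◇□p→□◇p is valid. Take Rxy, Rxz and set V(p)={w : Ryw}. Then □p at y so ◇□p at x, so □◇p at x, so ◇p at z, giving w with Rzw and Ryw.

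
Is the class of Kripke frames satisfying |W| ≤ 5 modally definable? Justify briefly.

No — not modally definable

Modal frame validity is preserved under disjoint unions.
Any modal formula valid on each of 6 disjoint one-world frames is valid on their disjoint union (validity is preserved under disjoint unions). Each one-world frame has |W|=1≤5, but the union has |W|=6.
So the class is not modally definable.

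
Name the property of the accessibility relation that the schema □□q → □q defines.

Density

Suppose □□q→□q is valid. Take Rxy and set V(q)={w : xR²w}. Then □□q at x, so □q at x, so q at y, i.e. ∃z(Rxz∧Rzy).
Conversely, any frame satisfying ∀x ∀y (Rxy → ∃z (Rxz ∧ Rzy)) validates the schema.
Frame condition: ∀x ∀y (Rxy → ∃z (Rxz ∧ Rzy)).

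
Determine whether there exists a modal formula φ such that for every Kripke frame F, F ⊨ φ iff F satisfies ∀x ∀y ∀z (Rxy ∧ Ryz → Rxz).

The condition is transitivity. A defining modal formula is □p → □□p.

Yes — defined by □p → □□p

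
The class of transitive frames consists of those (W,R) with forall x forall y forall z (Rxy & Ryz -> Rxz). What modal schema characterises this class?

□q → □□q

A defining formula is □q → □□q (the 4 axiom).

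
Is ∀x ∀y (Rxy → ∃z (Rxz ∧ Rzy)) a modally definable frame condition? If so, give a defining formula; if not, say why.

Definable; □□q → □q defines it

This is a Sahlqvist condition; the C4 axiom □□q → □q defines it.
Suppose □□q→□q is valid. Take Rxy and set V(q)={w : xR²w}. Then □□q at x, so □q at x, so q at y, i.e. ∃z(Rxz∧Rzy).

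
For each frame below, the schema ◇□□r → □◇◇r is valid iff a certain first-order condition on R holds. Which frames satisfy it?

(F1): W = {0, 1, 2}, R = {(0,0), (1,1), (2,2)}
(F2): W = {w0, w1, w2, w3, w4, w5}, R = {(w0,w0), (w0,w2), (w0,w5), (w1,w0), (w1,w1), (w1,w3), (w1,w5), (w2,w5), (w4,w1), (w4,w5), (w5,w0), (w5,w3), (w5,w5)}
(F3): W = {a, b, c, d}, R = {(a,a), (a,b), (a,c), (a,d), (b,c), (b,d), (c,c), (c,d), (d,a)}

This is the axiom for a generalized confluence (Geach) condition; its first-order frame correspondent is ∀x ∀y ∀z ((xRy ∧ xRz) → ∃w (yR²w ∧ zR²w)).
(F1): condition met.
(F2): fails — w1Rw0, w1Rw3 but no w with w0R²w and w3R²w.
(F3): condition met.
Valid on: (F1), (F3).

(F1), (F3)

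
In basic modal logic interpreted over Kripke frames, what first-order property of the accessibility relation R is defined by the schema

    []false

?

emptiness of R: forall x forall y ~Rxy

□⊥ is valid iff no world has any successor (otherwise □⊥ fails at any world with one).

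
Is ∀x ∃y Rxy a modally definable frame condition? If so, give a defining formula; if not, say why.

Yes: it is seriality, defined by the D schema □p → ◇p.
Suppose □p→◇p is valid. At any x set V(p)=W. Then □p at x, so ◇p at x, so x has a successor.

Yes — defined by □p → ◇p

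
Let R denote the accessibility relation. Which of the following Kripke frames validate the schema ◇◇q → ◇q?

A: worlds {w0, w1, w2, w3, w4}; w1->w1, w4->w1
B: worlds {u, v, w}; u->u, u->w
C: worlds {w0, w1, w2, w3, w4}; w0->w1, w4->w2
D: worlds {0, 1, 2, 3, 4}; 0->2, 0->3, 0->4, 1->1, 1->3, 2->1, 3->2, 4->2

Frame correspondent (Sahlqvist): ∀x ∀y ∀z (Rxy ∧ Ryz → Rxz) — i.e. transitivity.
A: condition met.
B: condition met.
C: condition met.
D: fails — R32 and R21 but not R31.

A, B, C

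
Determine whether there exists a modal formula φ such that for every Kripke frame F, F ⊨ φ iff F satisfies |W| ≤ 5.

If a class were modally definable it would be closed under disjoint unions (Goldblatt–Thomason).
Any modal formula valid on each of 6 disjoint one-world frames is valid on their disjoint union (validity is preserved under disjoint unions). Each one-world frame has |W|=1≤5, but the union has |W|=6.
So the class is not modally definable.

Not modally definable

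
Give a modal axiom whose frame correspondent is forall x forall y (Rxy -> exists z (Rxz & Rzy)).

□□ψ → □ψ

This is density; the standard corresponding axiom is C4: □□ψ → □ψ.
Suppose □□ψ→□ψ is valid. Take Rxy and set V(ψ)={w : xR²w}. Then □□ψ at x, so □ψ at x, so ψ at y, i.e. ∃z(Rxz∧Rzy).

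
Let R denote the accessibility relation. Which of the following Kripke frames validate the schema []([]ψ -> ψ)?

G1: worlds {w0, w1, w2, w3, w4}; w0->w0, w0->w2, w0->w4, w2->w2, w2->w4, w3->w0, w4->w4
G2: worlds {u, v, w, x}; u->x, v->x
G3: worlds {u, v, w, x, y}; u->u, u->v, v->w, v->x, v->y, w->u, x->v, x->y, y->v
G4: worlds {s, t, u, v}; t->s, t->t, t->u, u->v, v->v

G1

The schema corresponds to shift-reflexivity: forall x forall y (Rxy -> Ryy).
G1: ✓.
G2: fails — Rvx but not Rxx.
G3: fails — Ruv but not Rvv.
G4: fails — Rts but not Rss.
Valid on: G1.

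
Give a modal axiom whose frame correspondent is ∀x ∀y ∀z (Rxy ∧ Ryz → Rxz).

This is transitivity; the standard corresponding axiom is 4: □ψ → □□ψ.
Suppose □ψ→□□ψ is valid. Take Rxy, Ryz and set V(ψ)={w : Rxw}. Then □ψ at x, so □□ψ at x, so □ψ at y, so ψ at z, i.e. Rxz.

□ψ → □□ψ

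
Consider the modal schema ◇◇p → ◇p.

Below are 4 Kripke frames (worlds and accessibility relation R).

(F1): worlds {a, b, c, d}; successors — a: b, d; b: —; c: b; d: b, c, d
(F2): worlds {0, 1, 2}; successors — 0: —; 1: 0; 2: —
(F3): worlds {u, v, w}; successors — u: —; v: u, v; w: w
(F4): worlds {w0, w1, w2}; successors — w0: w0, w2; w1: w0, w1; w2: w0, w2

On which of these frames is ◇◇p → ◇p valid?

Frame correspondent (Sahlqvist): ∀x ∀y ∀z (Rxy ∧ Ryz → Rxz) — i.e. transitivity.
(F1): fails — Rad and Rdc but not Rac.
(F2): ✓.
(F3): ✓.
(F4): fails — Rw1w0 and Rw0w2 but not Rw1w2.
Valid on: (F2), (F3).

(F2), (F3)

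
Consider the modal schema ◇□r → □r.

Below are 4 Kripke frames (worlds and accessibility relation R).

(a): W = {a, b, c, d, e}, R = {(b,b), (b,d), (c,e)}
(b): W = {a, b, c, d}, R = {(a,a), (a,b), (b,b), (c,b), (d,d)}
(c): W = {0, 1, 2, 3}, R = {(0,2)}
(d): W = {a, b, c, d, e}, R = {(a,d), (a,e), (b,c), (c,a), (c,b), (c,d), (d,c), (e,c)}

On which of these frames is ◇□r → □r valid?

none

This is the axiom for a generalized confluence (Geach) condition; its first-order frame correspondent is ∀x ∀y ∀z ((xRy ∧ xRz) → ∃w (yRw ∧ z = w)).
(a): fails — bRd, bRb but no w with dRw and b=w.
(b): fails — aRb, aRa but no w with bRw and a=w.
(c): fails — 0R2, 0R2 but no w with 2Rw and 2=w.
(d): fails — aRd, aRd but no w with dRw and d=w.
Valid on no frame.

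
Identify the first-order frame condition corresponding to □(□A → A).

This is the T□ axiom.
It corresponds to shift-reflexivity: ∀x ∀y (Rxy → Ryy).

shift-reflexivity: ∀x ∀y (Rxy → Ryy)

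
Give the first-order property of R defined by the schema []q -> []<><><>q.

This is a Sahlqvist (Geach-type) schema ◇^0□^1q → □^1◇^3q.
Minimal-valuation argument: fix x; take any y with xR^0y and any z with xR^1z. Set V(q) to the set of worlds R-reachable from y in exactly 1 step. Then □^1q holds at y, so the antecedent holds at x; validity forces ◇^3q at z, giving a w with zR^3w and yR^1w.
First-order correspondent: forall x forall z (xRz -> exists w (xRw & z R^3 w)).

forall x forall z (xRz -> exists w (xRw & z R^3 w))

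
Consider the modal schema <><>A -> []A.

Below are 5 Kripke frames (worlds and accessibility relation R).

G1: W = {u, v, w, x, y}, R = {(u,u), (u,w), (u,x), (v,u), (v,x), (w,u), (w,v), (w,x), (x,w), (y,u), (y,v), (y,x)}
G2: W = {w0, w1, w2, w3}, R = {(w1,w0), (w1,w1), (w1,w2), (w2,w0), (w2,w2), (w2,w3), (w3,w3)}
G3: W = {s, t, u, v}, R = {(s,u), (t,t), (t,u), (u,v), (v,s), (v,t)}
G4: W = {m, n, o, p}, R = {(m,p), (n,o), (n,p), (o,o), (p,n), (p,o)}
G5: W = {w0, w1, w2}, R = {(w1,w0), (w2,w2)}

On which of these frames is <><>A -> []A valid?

G5

This is the axiom for a generalized confluence (Geach) condition; its first-order frame correspondent is forall x forall y forall z ((x R^2 y & xRz) -> exists w (y = w & z = w)).
G1: fails — uR²u, uRw but u ≠ w.
G2: fails — w1R²w0, w1Rw1 but w0 ≠ w1.
G3: fails — sR²v, sRu but v ≠ u.
G4: fails — mR²n, mRp but n ≠ p.
G5: ✓.
Valid on: G5.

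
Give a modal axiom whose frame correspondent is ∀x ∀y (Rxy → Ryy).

□(□ψ → ψ)

The condition is shift-reflexivity. The T□ schema □(□ψ → ψ) defines it.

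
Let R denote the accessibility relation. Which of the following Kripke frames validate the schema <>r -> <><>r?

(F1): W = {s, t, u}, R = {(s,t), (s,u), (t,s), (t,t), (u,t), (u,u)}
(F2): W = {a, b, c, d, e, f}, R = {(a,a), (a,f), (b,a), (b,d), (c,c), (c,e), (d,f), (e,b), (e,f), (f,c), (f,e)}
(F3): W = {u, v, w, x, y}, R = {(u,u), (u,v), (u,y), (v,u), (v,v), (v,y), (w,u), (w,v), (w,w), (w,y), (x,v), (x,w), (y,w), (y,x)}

Frame correspondent (Sahlqvist): forall x forall y (xRy -> exists w (y = w & x R^2 w)) — i.e. a generalized confluence (Geach) condition.
(F1): condition met.
(F2): fails — bRd but no w with d=w and bR²w.
(F3): fails — yRx but no t with x=t and yR²t.
Valid on: (F1).

(F1)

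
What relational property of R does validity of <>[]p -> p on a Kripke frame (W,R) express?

symmetry

This is a form of the B axiom.
Its frame correspondent is symmetry — forall x forall y (Rxy -> Ryx).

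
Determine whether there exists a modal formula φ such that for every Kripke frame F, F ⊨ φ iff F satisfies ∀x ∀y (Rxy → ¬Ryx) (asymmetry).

No

Modal frame validity is preserved under surjective bounded morphisms.
The 5-cycle (worlds s,t,u,v,w with s→t→u→v→w→s) is asymmetric. Mapping every world to a single reflexive point • is a surjective bounded morphism, and the reflexive point is not asymmetric (R•• but asymmetry requires ¬R••).
So no modal formula (or set of formulas) defines exactly the asymmetric frames.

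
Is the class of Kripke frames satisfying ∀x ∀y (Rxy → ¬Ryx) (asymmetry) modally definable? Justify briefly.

No — not modally definable

Modal frame validity is preserved under surjective bounded morphisms.
The 5-cycle (worlds a,b,c,d,e with a→b→c→d→e→a) is asymmetric. Mapping every world to a single reflexive point • is a surjective bounded morphism, and the reflexive point is not asymmetric (R•• but asymmetry requires ¬R••).
So no modal formula (or set of formulas) defines exactly the asymmetric frames.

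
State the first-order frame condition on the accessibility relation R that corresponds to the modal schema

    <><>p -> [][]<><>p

forall x forall y forall z ((x R^2 y & x R^2 z) -> exists w (y = w & z R^2 w))

This is a Sahlqvist (Geach-type) schema ◇^2□^0p → □^2◇^2p.
Minimal-valuation argument: fix x; take any y with xR^2y and any z with xR^2z. Set V(p) to the set of worlds R-reachable from y in exactly 0 steps. Then □^0p holds at y, so the antecedent holds at x; validity forces ◇^2p at z, giving a w with zR^2w and yR^0w.
First-order correspondent: forall x forall y forall z ((x R^2 y & x R^2 z) -> exists w (y = w & z R^2 w)).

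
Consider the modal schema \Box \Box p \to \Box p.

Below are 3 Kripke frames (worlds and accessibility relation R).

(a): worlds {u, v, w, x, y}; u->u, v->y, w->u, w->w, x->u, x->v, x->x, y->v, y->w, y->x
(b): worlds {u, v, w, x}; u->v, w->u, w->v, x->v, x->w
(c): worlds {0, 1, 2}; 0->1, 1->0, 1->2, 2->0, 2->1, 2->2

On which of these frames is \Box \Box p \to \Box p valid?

none

Frame correspondent (Sahlqvist): \forall x \forall y (Rxy \to \exists z (Rxz \wedge Rzy)) — i.e. density.
(a): fails — Rvy but no z with Rvz and Rzy.
(b): fails — Ruv but no z with Ruz and Rzv.
(c): fails — R01 but no z with R0z and Rz1.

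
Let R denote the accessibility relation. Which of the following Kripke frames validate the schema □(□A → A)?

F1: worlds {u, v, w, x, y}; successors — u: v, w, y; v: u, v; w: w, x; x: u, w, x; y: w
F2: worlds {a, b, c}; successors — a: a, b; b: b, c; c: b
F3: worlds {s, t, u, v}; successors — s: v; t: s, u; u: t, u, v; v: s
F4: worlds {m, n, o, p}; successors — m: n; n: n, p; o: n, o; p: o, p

F4

The schema corresponds to shift-reflexivity: ∀x ∀y (Rxy → Ryy).
F1: fails — Rvu but not Ruu.
F2: fails — Rbc but not Rcc.
F3: fails — Ruv but not Rvv.
F4: holds.
Valid on: F4.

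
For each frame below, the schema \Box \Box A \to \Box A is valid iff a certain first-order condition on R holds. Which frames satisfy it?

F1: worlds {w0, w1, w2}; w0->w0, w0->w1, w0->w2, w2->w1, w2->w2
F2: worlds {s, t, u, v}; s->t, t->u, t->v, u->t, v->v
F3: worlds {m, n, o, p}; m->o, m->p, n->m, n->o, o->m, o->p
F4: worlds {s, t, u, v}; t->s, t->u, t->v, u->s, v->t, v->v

F1

The schema corresponds to density: \forall x \forall y (Rxy \to \exists z (Rxz \wedge Rzy)).
F1: condition met.
F2: fails — Rut but no z with Ruz and Rzt.
F3: fails — Rom but no z with Roz and Rzm.
F4: fails — Rus but no z with Ruz and Rzs.
Valid on: F1.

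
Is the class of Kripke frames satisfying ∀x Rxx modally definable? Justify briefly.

This is a Sahlqvist condition; the T axiom □q → q defines it.
Suppose □q→q is valid. At any x set V(q)={w : Rxw}. Then □q holds at x, so q holds at x, i.e. Rxx.

Definable; □q → q defines it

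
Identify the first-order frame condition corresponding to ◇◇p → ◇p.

This is a form of the 4 axiom.
It corresponds to transitivity: ∀x ∀y ∀z (Rxy ∧ Ryz → Rxz).

Transitivity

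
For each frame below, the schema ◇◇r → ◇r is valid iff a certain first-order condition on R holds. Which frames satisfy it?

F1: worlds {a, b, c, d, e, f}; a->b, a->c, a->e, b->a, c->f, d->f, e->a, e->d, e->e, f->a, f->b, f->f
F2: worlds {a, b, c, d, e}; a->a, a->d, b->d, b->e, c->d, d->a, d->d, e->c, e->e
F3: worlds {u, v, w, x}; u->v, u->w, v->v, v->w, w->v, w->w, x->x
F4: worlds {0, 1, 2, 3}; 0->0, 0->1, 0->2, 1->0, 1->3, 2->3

F3

This is the axiom for transitivity; its first-order frame correspondent is ∀x ∀y ∀z (Rxy ∧ Ryz → Rxz).
F1: fails — Rcf and Rfb but not Rcb.
F2: fails — Rcd and Rda but not Rca.
F3: ✓.
F4: fails — R10 and R02 but not R12.
Valid on: F3.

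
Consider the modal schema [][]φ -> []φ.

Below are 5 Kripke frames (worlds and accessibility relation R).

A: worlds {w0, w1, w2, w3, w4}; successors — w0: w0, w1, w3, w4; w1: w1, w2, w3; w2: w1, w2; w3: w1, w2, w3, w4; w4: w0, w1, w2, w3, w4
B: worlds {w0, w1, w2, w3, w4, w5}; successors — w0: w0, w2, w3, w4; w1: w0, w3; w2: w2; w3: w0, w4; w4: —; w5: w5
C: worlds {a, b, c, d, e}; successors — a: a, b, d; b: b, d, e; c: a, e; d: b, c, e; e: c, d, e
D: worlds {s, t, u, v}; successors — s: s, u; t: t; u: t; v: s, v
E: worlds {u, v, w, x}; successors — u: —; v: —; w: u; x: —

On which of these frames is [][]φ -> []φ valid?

This is the axiom for density; its first-order frame correspondent is forall x forall y (Rxy -> exists z (Rxz & Rzy)).
A: condition met.
B: condition met.
C: condition met.
D: condition met.
E: fails — Rwu but no z with Rwz and Rzu.

A, B, C, D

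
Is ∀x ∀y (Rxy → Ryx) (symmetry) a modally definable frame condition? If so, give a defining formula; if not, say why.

This is a Sahlqvist condition; the B axiom q → □◇q defines it.
Suppose q→□◇q is valid. Take Rxy and set V(q)={x}. Then q at x, so □◇q at x, so ◇q at y, so some z with Ryz has q; z=x, i.e. Ryx.

Yes, by q → □◇q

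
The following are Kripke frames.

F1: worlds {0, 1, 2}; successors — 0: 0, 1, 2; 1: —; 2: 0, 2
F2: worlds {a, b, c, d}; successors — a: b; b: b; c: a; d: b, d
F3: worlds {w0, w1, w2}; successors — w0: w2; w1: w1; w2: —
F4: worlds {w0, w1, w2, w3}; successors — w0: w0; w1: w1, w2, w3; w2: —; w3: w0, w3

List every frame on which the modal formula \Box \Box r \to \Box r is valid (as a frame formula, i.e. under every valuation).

F1, F4

Frame correspondent (Sahlqvist): \forall x \forall y (Rxy \to \exists z (Rxz \wedge Rzy)) — i.e. density.
F1: ✓.
F2: fails — Rca but no z with Rcz and Rza.
F3: fails — Rw0w2 but no z with Rw0z and Rzw2.
F4: ✓.
Valid on: F1, F4.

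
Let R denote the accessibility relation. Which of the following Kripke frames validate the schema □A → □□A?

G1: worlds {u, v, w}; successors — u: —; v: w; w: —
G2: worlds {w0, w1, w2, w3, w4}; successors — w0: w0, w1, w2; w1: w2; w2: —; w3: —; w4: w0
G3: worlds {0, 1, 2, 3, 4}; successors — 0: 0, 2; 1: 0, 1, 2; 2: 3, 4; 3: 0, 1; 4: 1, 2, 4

This is the axiom for transitivity; its first-order frame correspondent is ∀x ∀y ∀z (Rxy ∧ Ryz → Rxz).
G1: holds.
G2: fails — Rw4w0 and Rw0w1 but not Rw4w1.
G3: fails — R02 and R23 but not R03.

G1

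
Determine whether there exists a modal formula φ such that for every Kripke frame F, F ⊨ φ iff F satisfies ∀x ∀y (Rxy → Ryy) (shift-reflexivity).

Definable; □(□q → q) defines it

This is a Sahlqvist condition; the T□ axiom □(□q → q) defines it.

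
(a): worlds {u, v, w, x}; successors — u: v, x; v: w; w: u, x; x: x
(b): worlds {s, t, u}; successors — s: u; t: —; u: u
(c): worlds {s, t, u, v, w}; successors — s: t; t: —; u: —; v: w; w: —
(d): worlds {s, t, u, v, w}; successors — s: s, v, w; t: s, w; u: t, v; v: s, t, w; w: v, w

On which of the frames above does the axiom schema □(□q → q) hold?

(b)

This is the axiom for shift-reflexivity; its first-order frame correspondent is ∀x ∀y (Rxy → Ryy).
(a): fails — Ruv but not Rvv.
(b): holds.
(c): fails — Rst but not Rtt.
(d): fails — Ruv but not Rvv.
Valid on: (b).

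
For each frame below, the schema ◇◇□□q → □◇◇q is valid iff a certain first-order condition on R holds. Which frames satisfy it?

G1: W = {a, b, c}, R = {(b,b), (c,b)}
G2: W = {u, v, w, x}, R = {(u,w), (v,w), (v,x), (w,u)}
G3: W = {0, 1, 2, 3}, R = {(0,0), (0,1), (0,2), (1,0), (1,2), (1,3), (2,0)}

G1

This is the axiom for a generalized confluence (Geach) condition; its first-order frame correspondent is ∀x ∀y ∀z ((xR²y ∧ xRz) → ∃w (yR²w ∧ zR²w)).
G1: ✓.
G2: fails — uR²u, uRw but no t with uR²t and wR²t.
G3: fails — 0R²3, 0R0 but no w with 3R²w and 0R²w.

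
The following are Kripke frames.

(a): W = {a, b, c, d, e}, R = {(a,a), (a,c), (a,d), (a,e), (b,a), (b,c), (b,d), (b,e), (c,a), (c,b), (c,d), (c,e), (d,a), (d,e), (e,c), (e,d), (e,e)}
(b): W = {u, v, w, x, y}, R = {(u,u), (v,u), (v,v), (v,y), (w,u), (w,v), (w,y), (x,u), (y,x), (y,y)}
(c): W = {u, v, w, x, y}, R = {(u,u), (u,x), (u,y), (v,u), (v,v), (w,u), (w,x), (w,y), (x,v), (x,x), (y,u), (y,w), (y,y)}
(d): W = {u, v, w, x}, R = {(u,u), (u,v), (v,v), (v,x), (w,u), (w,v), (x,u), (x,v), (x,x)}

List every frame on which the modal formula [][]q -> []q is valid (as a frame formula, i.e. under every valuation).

Frame correspondent (Sahlqvist): forall x forall y (Rxy -> exists z (Rxz & Rzy)) — i.e. density.
(a): fails — Rcb but no z with Rcz and Rzb.
(b): condition met.
(c): condition met.
(d): condition met.

(b), (c), (d)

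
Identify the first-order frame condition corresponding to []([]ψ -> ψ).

shift-reflexivity

Suppose □(□ψ→ψ) is valid. Take Rxy and set V(ψ)={w : Ryw}. Then at y, □ψ holds; since □(□ψ→ψ) at x, □ψ→ψ at y, so ψ at y, i.e. Ryy.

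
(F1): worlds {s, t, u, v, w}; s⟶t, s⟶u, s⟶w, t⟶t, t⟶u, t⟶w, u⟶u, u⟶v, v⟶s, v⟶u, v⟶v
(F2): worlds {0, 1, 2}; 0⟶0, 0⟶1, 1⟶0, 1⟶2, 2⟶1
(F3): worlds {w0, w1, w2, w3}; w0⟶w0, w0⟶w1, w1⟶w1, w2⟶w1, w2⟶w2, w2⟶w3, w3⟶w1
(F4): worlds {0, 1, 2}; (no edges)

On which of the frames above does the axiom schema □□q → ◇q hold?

This is the axiom for a generalized confluence (Geach) condition; its first-order frame correspondent is ∀x ∃w (xR²w ∧ xRw).
(F1): fails — at w but no w* with wR²w* and wRw*.
(F2): fails — at 2 but no w with 2R²w and 2Rw.
(F3): satisfies the condition.
(F4): fails — at 0 but no w with 0R²w and 0Rw.

(F3)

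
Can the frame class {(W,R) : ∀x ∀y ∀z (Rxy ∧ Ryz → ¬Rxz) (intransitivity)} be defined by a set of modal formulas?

If a class were modally definable it would be closed under surjective bounded morphisms (Goldblatt–Thomason).
The 3-cycle (worlds w0,w1,w2 with w0→w1→w2→w0) is intransitive. Mapping every world to a single reflexive point • is a surjective bounded morphism; the reflexive point is not intransitive (R••∧R•• but R••).
Hence intransitivity is not modally definable.

Not definable by any modal formula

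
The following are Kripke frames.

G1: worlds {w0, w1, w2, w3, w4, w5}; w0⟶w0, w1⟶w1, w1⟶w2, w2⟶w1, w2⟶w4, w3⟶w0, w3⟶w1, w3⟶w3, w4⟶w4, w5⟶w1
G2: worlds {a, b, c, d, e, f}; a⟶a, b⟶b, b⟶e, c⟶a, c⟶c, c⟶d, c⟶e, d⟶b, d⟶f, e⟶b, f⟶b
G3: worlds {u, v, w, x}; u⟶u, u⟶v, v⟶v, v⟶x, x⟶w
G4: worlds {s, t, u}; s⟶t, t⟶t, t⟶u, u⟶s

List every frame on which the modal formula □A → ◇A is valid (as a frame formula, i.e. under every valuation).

The schema corresponds to seriality: ∀x ∃y Rxy.
G1: condition met.
G2: condition met.
G3: fails — world w has no successor.
G4: condition met.
Valid on: G1, G2, G4.

G1, G2, G4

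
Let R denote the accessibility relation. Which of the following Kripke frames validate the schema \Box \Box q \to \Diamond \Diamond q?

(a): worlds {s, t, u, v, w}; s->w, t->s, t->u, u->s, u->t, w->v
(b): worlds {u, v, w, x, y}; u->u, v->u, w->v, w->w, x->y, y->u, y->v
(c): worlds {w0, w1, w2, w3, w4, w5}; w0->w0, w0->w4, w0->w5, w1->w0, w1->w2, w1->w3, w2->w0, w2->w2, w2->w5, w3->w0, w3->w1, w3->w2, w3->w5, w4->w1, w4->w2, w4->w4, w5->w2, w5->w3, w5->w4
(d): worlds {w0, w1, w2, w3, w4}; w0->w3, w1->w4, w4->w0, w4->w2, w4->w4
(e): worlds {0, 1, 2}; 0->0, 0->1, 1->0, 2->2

Frame correspondent (Sahlqvist): \forall x \exists w (x R^2 w \wedge x R^2 w) — i.e. a generalized confluence (Geach) condition.
(a): fails — at v but no w* with vR²w* and vR²w*.
(b): condition met.
(c): condition met.
(d): fails — at w0 but no w with w0R²w and w0R²w.
(e): condition met.
Valid on: (b), (c), (e).

(b), (c), (e)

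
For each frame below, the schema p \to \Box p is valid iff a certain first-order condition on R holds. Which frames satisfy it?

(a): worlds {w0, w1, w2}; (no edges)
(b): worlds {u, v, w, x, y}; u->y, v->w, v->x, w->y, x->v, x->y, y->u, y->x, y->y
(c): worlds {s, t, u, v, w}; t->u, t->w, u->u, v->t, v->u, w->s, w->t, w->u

This is the axiom for a generalized confluence (Geach) condition; its first-order frame correspondent is \forall x \forall z (xRz \to \exists w (x = w \wedge z = w)).
(a): holds.
(b): fails — uRy but u ≠ y.
(c): fails — tRu but t ≠ u.

(a)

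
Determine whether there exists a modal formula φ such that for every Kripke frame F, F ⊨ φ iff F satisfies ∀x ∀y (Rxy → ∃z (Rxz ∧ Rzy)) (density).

The condition is density. A defining modal formula is □□p → □p.
Suppose □□p→□p is valid. Take Rxy and set V(p)={w : xR²w}. Then □□p at x, so □p at x, so p at y, i.e. ∃z(Rxz∧Rzy).

Yes, by □□p → □p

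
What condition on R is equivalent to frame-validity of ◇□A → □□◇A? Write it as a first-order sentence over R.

∀x ∀y ∀z ((xRy ∧ xR²z) → ∃w (yRw ∧ zRw))

This is a Sahlqvist (Geach-type) schema ◇^1□^1A → □^2◇^1A.
Minimal-valuation argument: fix x; take any y with xR^1y and any z with xR^2z. Set V(A) to the set of worlds R-reachable from y in exactly 1 step. Then □^1A holds at y, so the antecedent holds at x; validity forces ◇^1A at z, giving a w with zR^1w and yR^1w.
First-order correspondent: ∀x ∀y ∀z ((xRy ∧ xR²z) → ∃w (yRw ∧ zRw)).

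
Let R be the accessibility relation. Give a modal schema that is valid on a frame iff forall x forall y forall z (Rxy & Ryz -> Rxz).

This is transitivity; the standard corresponding axiom is 4: □r → □□r.
Suppose □r→□□r is valid. Take Rxy, Ryz and set V(r)={w : Rxw}. Then □r at x, so □□r at x, so □r at y, so r at z, i.e. Rxz.

□r → □□r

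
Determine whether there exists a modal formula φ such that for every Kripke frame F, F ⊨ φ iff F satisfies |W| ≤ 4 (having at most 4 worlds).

Not definable by any modal formula

Modal frame validity is preserved under disjoint unions.
Any modal formula valid on each of 5 disjoint one-world frames is valid on their disjoint union (validity is preserved under disjoint unions). Each one-world frame has |W|=1≤4, but the union has |W|=5.
Hence having at most 4 worlds is not modally definable.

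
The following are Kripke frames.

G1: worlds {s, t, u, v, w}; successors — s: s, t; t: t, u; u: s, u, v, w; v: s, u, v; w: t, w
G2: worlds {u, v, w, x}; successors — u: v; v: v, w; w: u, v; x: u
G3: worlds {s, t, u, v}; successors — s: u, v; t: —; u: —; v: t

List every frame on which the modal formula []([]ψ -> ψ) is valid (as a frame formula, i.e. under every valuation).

G1

This is the axiom for shift-reflexivity; its first-order frame correspondent is forall x forall y (Rxy -> Ryy).
G1: holds.
G2: fails — Rwu but not Ruu.
G3: fails — Rsu but not Ruu.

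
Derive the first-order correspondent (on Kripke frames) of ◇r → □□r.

This is a Sahlqvist (Geach-type) schema ◇^1□^0r → □^2◇^0r.
Minimal-valuation argument: fix x; take any y with xR^1y and any z with xR^2z. Set V(r) to the set of worlds R-reachable from y in exactly 0 steps. Then □^0r holds at y, so the antecedent holds at x; validity forces ◇^0r at z, giving a w with zR^0w and yR^0w.
First-order correspondent: ∀x ∀y ∀z ((xRy ∧ xR²z) → ∃w (y = w ∧ z = w)).

∀x ∀y ∀z ((xRy ∧ xR²z) → ∃w (y = w ∧ z = w))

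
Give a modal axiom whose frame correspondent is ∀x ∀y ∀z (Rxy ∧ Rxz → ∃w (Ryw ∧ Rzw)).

A defining formula is ◇□s → □◇s (the .2 axiom).
Suppose ◇□s→□◇s is valid. Take Rxy, Rxz and set V(s)={w : Ryw}. Then □s at y so ◇□s at x, so □◇s at x, so ◇s at z, giving w with Rzw and Ryw.

◇□s → □◇s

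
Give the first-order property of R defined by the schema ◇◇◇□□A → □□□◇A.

This is a Sahlqvist (Geach-type) schema ◇^3□^2A → □^3◇^1A.
Minimal-valuation argument: fix x; take any y with xR^3y and any z with xR^3z. Set V(A) to the set of worlds R-reachable from y in exactly 2 steps. Then □^2A holds at y, so the antecedent holds at x; validity forces ◇^1A at z, giving a w with zR^1w and yR^2w.
First-order correspondent: ∀x ∀y ∀z ((xR³y ∧ xR³z) → ∃w (yR²w ∧ zRw)).

∀x ∀y ∀z ((xR³y ∧ xR³z) → ∃w (yR²w ∧ zRw))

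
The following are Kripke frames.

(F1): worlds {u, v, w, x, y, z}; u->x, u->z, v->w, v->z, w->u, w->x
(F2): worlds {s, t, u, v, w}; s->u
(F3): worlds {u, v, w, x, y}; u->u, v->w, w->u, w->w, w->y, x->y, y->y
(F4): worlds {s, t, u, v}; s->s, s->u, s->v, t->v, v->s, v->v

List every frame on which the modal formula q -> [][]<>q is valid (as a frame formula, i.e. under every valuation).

(F2)

The schema corresponds to a generalized confluence (Geach) condition: forall x forall z (x R^2 z -> exists w (x = w & zRw)).
(F1): fails — vR²u but no t with v=t and uRt.
(F2): ✓.
(F3): fails — vR²u but no t with v=t and uRt.
(F4): fails — sR²u but no w with s=w and uRw.
Valid on: (F2).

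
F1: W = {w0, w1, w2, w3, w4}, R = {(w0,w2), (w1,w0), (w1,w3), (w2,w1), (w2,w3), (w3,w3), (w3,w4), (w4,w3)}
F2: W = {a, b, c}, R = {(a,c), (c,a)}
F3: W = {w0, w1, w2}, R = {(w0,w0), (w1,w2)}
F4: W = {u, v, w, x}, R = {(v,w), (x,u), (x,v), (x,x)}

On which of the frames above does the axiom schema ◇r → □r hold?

Frame correspondent (Sahlqvist): ∀x ∀y ∀z (Rxy ∧ Rxz → y = z) — i.e. partial functionality.
F1: fails — w1 sees both w0 and w3.
F2: satisfies the condition.
F3: satisfies the condition.
F4: fails — x sees both u and v.
Valid on: F2, F3.

F2, F3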